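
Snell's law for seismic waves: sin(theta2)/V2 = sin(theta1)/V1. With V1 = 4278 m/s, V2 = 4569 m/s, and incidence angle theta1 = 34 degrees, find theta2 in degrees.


sin(theta1) = sin(34 deg) = 0.559193
sin(theta2) = V2/V1 * sin(theta1) = 4569/4278 * 0.559193 = 0.597231
theta2 = arcsin(0.597231) = 36.6718 degrees

36.6718


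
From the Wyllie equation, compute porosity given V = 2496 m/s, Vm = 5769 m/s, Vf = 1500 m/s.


1/V - 1/Vm = 1/2496 - 1/5769 = 0.0002273
1/Vf - 1/Vm = 1/1500 - 1/5769 = 0.00049333
phi = 0.0002273 / 0.00049333 = 0.4608

0.4608


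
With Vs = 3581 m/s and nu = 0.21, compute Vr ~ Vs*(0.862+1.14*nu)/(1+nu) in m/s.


Numerator factor = 0.862 + 1.14*0.21 = 1.1014
Denominator = 1 + 0.21 = 1.21
Vr = 3581 * 1.1014 / 1.21 = 3259.6 m/s

3259.6


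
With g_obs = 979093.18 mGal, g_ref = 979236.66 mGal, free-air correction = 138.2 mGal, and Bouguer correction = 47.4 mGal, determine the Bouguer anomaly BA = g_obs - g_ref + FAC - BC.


BA = g_obs - g_ref + FAC - BC
= 979093.18 - 979236.66 + 138.2 - 47.4
= -52.68 mGal

-52.68


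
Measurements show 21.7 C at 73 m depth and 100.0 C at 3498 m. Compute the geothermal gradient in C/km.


dT = 100.0 - 21.7 = 78.3 C
dz = 3498 - 73 = 3425 m
gradient = dT/dz * 1000 = 78.3/3425 * 1000 = 22.8613 C/km

22.8613


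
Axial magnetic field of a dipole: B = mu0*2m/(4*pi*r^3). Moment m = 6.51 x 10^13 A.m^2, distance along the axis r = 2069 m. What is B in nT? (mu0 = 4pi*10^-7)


m = 6.51 x 10^13 = 65100000000000 A.m^2
2m = 130200000000000 A.m^2
r^3 = 2069^3 = 8856894509
B = (4pi*10^-7) * 130200000000000 / (4*pi * 8856894509) * 1e9
= 163614145.398956 / 111299018892.38 * 1e9
= 1470041.2189 nT

1470041.2189


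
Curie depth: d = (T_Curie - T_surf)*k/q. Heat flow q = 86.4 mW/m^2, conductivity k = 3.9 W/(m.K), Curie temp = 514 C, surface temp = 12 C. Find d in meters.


T_Curie - T_surf = 514 - 12 = 502 C
Convert q to W/m^2: 86.4 mW/m^2 = 0.0864 W/m^2
d = 502 * 3.9 / 0.0864 = 22659.72 m

22659.72


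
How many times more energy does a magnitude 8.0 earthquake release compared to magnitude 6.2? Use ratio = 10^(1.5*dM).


M2 - M1 = 8.0 - 6.2 = 1.8
1.5 * 1.8 = 2.7
ratio = 10^2.7 = 501.19

501.19


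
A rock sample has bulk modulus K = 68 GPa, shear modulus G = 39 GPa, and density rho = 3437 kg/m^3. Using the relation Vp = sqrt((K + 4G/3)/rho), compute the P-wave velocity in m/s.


First compute the effective modulus:
K + 4G/3 = 68e9 + 4*39e9/3 = 120000000000.0 Pa
Then divide by density:
120000000000.0 / 3437 = 34914169.3337 Pa/(kg/m^3)
Take the square root:
Vp = sqrt(34914169.3337) = 5908.82 m/s

5908.82


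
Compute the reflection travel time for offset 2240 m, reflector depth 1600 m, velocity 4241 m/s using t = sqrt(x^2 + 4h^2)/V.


x^2 + 4h^2 = 2240^2 + 4*1600^2 = 5017600 + 10240000 = 15257600
sqrt(15257600) = 3906.0978
t = 3906.0978 / 4241 = 0.921 s

0.921


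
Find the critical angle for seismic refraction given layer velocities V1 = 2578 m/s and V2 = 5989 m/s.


V1/V2 = 2578/5989 = 0.430456
theta_c = arcsin(0.430456) = 25.4965 degrees

25.4965


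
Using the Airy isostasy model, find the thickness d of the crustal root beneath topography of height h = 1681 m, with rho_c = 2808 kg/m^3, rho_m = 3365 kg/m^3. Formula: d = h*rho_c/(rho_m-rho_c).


rho_m - rho_c = 3365 - 2808 = 557
d = 1681 * 2808 / 557
= 4720248 / 557
= 8474.41 m

8474.41


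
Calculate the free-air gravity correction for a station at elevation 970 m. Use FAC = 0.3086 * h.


FAC = 0.3086 * h
= 0.3086 * 970
= 299.342 mGal

299.342


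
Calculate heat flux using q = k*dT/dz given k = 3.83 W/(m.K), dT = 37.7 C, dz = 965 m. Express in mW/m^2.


q = k * dT / dz * 1000
= 3.83 * 37.7 / 965 * 1000
= 0.149628 * 1000
= 149.628 mW/m^2

149.628


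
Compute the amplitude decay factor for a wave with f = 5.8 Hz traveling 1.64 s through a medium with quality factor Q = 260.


pi*f*t/Q = pi*5.8*1.64/260 = 0.114934
A/A0 = exp(-0.114934) = 0.891425

0.891425


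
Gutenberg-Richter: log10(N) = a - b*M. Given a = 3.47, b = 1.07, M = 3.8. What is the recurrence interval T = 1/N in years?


log10(N) = 3.47 - 1.07*3.8 = -0.596
N = 10^-0.596 = 0.253513
T = 1/N = 1/0.253513 = 3.9446 years

3.9446


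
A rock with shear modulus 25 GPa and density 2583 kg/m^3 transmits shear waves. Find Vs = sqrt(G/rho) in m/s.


Convert G to Pa: G = 25e9 Pa
Compute G/rho = 25e9 / 2583 = 9678668.2153
Vs = sqrt(9678668.2153) = 3111.06 m/s

3111.06


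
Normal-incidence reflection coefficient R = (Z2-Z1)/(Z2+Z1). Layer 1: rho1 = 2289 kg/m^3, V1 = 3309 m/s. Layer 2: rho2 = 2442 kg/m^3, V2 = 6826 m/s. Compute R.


Z1 = 2289 * 3309 = 7574301
Z2 = 2442 * 6826 = 16669092
R = (16669092 - 7574301) / (16669092 + 7574301) = 9094791 / 24243393 = 0.3751

0.3751


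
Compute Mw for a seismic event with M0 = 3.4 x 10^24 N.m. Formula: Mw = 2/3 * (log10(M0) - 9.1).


log10(M0) = log10(3.4 x 10^24) = 24.5315
Mw = 2/3 * (24.5315 - 9.1)
= 2/3 * 15.4315
= 10.29

10.29


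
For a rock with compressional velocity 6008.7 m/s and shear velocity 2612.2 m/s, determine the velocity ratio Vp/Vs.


Vp/Vs = 6008.7 / 2612.2
= 2.3002

2.3002


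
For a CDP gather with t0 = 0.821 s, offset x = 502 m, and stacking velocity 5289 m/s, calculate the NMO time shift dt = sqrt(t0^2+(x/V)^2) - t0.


x/Vnmo = 502/5289 = 0.094914
(x/Vnmo)^2 = 0.009009
t0^2 = 0.674041
sqrt(0.674041 + 0.009009) = 0.826468
dt = 0.826468 - 0.821 = 0.005468

0.005468


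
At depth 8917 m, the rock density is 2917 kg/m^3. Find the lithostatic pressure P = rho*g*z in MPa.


P = rho * g * z / 1e6
= 2917 * 9.81 * 8917 / 1e6
= 255166821.09 / 1e6
= 255.1668 MPa

255.1668


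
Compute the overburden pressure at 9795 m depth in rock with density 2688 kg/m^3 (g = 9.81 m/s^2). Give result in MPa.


P = rho * g * z / 1e6
= 2688 * 9.81 * 9795 / 1e6
= 258287097.6 / 1e6
= 258.2871 MPa

258.2871


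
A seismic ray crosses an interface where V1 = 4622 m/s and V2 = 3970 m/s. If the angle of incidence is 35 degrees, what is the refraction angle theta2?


sin(theta1) = sin(35 deg) = 0.573576
sin(theta2) = V2/V1 * sin(theta1) = 3970/4622 * 0.573576 = 0.492665
theta2 = arcsin(0.492665) = 29.5159 degrees

29.5159


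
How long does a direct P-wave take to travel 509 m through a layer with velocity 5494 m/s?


t = x / V
= 509 / 5494
= 0.0926 s

0.0926


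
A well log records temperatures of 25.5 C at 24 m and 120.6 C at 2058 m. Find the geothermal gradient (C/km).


dT = 120.6 - 25.5 = 95.1 C
dz = 2058 - 24 = 2034 m
gradient = dT/dz * 1000 = 95.1/2034 * 1000 = 46.7552 C/km

46.7552


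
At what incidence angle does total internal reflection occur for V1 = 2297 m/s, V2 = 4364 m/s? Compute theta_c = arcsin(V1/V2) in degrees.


V1/V2 = 2297/4364 = 0.526352
theta_c = arcsin(0.526352) = 31.7593 degrees

31.7593


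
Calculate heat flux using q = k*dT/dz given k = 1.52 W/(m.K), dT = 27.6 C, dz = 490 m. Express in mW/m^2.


q = k * dT / dz * 1000
= 1.52 * 27.6 / 490 * 1000
= 0.085616 * 1000
= 85.6163 mW/m^2

85.6163


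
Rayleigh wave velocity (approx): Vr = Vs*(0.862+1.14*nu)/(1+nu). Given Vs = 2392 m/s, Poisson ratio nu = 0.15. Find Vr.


Numerator factor = 0.862 + 1.14*0.15 = 1.033
Denominator = 1 + 0.15 = 1.15
Vr = 2392 * 1.033 / 1.15 = 2148.64 m/s

2148.64


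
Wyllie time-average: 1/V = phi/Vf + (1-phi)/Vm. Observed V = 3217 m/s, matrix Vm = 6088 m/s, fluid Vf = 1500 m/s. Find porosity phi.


1/V - 1/Vm = 1/3217 - 1/6088 = 0.00014659
1/Vf - 1/Vm = 1/1500 - 1/6088 = 0.00050241
phi = 0.00014659 / 0.00050241 = 0.2918

0.2918


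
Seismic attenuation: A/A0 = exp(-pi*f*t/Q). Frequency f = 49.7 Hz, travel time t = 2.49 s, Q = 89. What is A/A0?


pi*f*t/Q = pi*49.7*2.49/89 = 4.368332
A/A0 = exp(-4.368332) = 0.012672

0.012672


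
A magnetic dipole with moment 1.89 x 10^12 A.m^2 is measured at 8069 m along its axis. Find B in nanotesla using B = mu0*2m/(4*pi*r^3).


m = 1.89 x 10^12 = 1890000000000 A.m^2
2m = 3780000000000 A.m^2
r^3 = 8069^3 = 525362592509
B = (4pi*10^-7) * 3780000000000 / (4*pi * 525362592509) * 1e9
= 4750088.092228 / 6601901044388.65 * 1e9
= 719.5031 nT

719.5031


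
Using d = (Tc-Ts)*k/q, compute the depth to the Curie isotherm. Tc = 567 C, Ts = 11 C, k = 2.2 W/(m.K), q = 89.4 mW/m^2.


T_Curie - T_surf = 567 - 11 = 556 C
Convert q to W/m^2: 89.4 mW/m^2 = 0.0894 W/m^2
d = 556 * 2.2 / 0.0894 = 13682.33 m

13682.33


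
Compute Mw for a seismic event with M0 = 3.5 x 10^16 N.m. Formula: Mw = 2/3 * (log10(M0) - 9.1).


log10(M0) = log10(3.5 x 10^16) = 16.5441
Mw = 2/3 * (16.5441 - 9.1)
= 2/3 * 7.4441
= 4.96

4.96


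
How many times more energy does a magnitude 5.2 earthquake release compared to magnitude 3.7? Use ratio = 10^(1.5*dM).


M2 - M1 = 5.2 - 3.7 = 1.5
1.5 * 1.5 = 2.25
ratio = 10^2.25 = 177.83

177.83


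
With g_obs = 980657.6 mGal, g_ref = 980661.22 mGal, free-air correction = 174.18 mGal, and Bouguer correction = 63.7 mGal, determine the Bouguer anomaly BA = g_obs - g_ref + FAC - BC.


BA = g_obs - g_ref + FAC - BC
= 980657.6 - 980661.22 + 174.18 - 63.7
= 106.86 mGal

106.86


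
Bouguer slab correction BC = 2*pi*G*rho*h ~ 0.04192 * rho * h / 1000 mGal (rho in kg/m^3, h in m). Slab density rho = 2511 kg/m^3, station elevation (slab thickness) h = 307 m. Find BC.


BC = 0.04192 * rho * h / 1000
= 0.04192 * 2511 * 307 / 1000
= 32.3152 mGal

32.3152


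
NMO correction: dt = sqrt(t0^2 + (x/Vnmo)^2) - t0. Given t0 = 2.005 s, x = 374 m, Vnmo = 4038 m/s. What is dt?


x/Vnmo = 374/4038 = 0.09262
(x/Vnmo)^2 = 0.008578
t0^2 = 4.020025
sqrt(4.020025 + 0.008578) = 2.007138
dt = 2.007138 - 2.005 = 0.002138

0.002138


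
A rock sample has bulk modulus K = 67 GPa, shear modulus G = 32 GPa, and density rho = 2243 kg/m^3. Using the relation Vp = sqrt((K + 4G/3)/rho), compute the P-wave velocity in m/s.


First compute the effective modulus:
K + 4G/3 = 67e9 + 4*32e9/3 = 109666666666.67 Pa
Then divide by density:
109666666666.67 / 2243 = 48892851.8353 Pa/(kg/m^3)
Take the square root:
Vp = sqrt(48892851.8353) = 6992.34 m/s

6992.34


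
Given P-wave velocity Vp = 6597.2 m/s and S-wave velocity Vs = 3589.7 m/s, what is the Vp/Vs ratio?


Vp/Vs = 6597.2 / 3589.7
= 1.8378

1.8378


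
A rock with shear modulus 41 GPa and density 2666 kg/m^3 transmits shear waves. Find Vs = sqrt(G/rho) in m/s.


Convert G to Pa: G = 41e9 Pa
Compute G/rho = 41e9 / 2666 = 15378844.7112
Vs = sqrt(15378844.7112) = 3921.59 m/s

3921.59


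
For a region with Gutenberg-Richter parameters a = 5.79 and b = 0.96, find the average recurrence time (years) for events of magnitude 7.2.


log10(N) = 5.79 - 0.96*7.2 = -1.122
N = 10^-1.122 = 0.075509
T = 1/N = 1/0.075509 = 13.2434 years

13.2434


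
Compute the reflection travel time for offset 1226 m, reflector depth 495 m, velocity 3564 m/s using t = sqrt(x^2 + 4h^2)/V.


x^2 + 4h^2 = 1226^2 + 4*495^2 = 1503076 + 980100 = 2483176
sqrt(2483176) = 1575.8096
t = 1575.8096 / 3564 = 0.4421 s

0.4421


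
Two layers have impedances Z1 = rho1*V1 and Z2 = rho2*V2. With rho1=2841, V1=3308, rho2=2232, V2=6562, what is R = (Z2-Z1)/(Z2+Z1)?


Z1 = 2841 * 3308 = 9398028
Z2 = 2232 * 6562 = 14646384
R = (14646384 - 9398028) / (14646384 + 9398028) = 5248356 / 24044412 = 0.2183

0.2183


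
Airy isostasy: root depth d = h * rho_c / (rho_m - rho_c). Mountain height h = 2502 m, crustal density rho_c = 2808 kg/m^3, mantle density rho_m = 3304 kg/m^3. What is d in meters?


rho_m - rho_c = 3304 - 2808 = 496
d = 2502 * 2808 / 496
= 7025616 / 496
= 14164.55 m

14164.55


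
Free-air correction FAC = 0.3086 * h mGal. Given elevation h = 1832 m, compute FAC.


FAC = 0.3086 * h
= 0.3086 * 1832
= 565.3552 mGal

565.3552


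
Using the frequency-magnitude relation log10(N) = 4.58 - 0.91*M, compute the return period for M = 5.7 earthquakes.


log10(N) = 4.58 - 0.91*5.7 = -0.607
N = 10^-0.607 = 0.247172
T = 1/N = 1/0.247172 = 4.0458 years

4.0458


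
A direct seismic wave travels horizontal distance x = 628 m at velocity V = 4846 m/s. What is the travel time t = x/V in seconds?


t = x / V
= 628 / 4846
= 0.1296 s

0.1296


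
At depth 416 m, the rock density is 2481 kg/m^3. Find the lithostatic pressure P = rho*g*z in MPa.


P = rho * g * z / 1e6
= 2481 * 9.81 * 416 / 1e6
= 10124861.76 / 1e6
= 10.1249 MPa

10.1249


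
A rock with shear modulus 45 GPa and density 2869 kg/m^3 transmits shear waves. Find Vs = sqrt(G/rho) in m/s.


Convert G to Pa: G = 45e9 Pa
Compute G/rho = 45e9 / 2869 = 15684907.6333
Vs = sqrt(15684907.6333) = 3960.42 m/s

3960.42


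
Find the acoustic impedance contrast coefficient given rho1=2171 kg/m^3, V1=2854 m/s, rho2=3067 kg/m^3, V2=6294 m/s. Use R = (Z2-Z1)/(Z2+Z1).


Z1 = 2171 * 2854 = 6196034
Z2 = 3067 * 6294 = 19303698
R = (19303698 - 6196034) / (19303698 + 6196034) = 13107664 / 25499732 = 0.514

0.514


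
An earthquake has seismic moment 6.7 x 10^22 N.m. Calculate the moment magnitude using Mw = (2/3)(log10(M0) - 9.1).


log10(M0) = log10(6.7 x 10^22) = 22.8261
Mw = 2/3 * (22.8261 - 9.1)
= 2/3 * 13.7261
= 9.15

9.15


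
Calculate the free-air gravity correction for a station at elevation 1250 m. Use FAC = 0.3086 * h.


FAC = 0.3086 * h
= 0.3086 * 1250
= 385.75 mGal

385.75


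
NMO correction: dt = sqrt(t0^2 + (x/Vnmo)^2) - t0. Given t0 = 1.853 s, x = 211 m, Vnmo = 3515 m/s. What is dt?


x/Vnmo = 211/3515 = 0.060028
(x/Vnmo)^2 = 0.003603
t0^2 = 3.433609
sqrt(3.433609 + 0.003603) = 1.853972
dt = 1.853972 - 1.853 = 0.000972

9.720000e-04


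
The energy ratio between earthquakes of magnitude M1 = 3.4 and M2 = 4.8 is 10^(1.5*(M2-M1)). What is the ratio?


M2 - M1 = 4.8 - 3.4 = 1.4
1.5 * 1.4 = 2.1
ratio = 10^2.1 = 125.89

125.89


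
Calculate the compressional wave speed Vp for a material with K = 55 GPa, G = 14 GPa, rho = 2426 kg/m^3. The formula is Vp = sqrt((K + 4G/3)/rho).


First compute the effective modulus:
K + 4G/3 = 55e9 + 4*14e9/3 = 73666666666.67 Pa
Then divide by density:
73666666666.67 / 2426 = 30365485.0234 Pa/(kg/m^3)
Take the square root:
Vp = sqrt(30365485.0234) = 5510.49 m/s

5510.49


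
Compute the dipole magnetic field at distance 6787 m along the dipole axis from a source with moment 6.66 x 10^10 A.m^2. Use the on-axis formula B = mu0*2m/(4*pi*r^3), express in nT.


m = 6.66 x 10^10 = 66600000000 A.m^2
2m = 133200000000 A.m^2
r^3 = 6787^3 = 312632085403
B = (4pi*10^-7) * 133200000000 / (4*pi * 312632085403) * 1e9
= 167384.056583 / 3928650651114.09 * 1e9
= 42.606 nT

42.606


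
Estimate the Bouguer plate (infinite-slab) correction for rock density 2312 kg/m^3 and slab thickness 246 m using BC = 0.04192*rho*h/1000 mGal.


BC = 0.04192 * rho * h / 1000
= 0.04192 * 2312 * 246 / 1000
= 23.8421 mGal

23.8421


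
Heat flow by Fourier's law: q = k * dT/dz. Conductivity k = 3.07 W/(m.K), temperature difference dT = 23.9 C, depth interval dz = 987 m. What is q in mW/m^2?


q = k * dT / dz * 1000
= 3.07 * 23.9 / 987 * 1000
= 0.074339 * 1000
= 74.3394 mW/m^2

74.3394


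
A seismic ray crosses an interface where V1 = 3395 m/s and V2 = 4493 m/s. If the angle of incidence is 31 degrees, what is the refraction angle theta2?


sin(theta1) = sin(31 deg) = 0.515038
sin(theta2) = V2/V1 * sin(theta1) = 4493/3395 * 0.515038 = 0.68161
theta2 = arcsin(0.68161) = 42.9696 degrees

42.9696


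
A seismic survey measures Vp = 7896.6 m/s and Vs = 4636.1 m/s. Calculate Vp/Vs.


Vp/Vs = 7896.6 / 4636.1
= 1.7033

1.7033


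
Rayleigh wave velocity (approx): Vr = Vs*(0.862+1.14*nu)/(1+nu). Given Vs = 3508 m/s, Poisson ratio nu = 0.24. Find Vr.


Numerator factor = 0.862 + 1.14*0.24 = 1.1356
Denominator = 1 + 0.24 = 1.24
Vr = 3508 * 1.1356 / 1.24 = 3212.65 m/s

3212.65


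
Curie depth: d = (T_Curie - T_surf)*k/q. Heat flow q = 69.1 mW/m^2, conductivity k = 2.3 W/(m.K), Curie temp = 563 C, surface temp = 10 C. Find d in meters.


T_Curie - T_surf = 563 - 10 = 553 C
Convert q to W/m^2: 69.1 mW/m^2 = 0.0691 W/m^2
d = 553 * 2.3 / 0.0691 = 18406.66 m

18406.66


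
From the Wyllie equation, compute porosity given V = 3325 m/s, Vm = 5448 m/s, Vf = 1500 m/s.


1/V - 1/Vm = 1/3325 - 1/5448 = 0.0001172
1/Vf - 1/Vm = 1/1500 - 1/5448 = 0.00048311
phi = 0.0001172 / 0.00048311 = 0.2426

0.2426


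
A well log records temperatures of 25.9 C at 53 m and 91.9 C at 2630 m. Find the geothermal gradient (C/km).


dT = 91.9 - 25.9 = 66.0 C
dz = 2630 - 53 = 2577 m
gradient = dT/dz * 1000 = 66.0/2577 * 1000 = 25.6112 C/km

25.6112


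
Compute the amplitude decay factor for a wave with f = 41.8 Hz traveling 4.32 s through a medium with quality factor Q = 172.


pi*f*t/Q = pi*41.8*4.32/172 = 3.298234
A/A0 = exp(-3.298234) = 0.036948

0.036948


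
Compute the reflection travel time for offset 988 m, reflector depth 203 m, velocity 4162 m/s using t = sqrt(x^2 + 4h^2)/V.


x^2 + 4h^2 = 988^2 + 4*203^2 = 976144 + 164836 = 1140980
sqrt(1140980) = 1068.1667
t = 1068.1667 / 4162 = 0.2566 s

0.2566


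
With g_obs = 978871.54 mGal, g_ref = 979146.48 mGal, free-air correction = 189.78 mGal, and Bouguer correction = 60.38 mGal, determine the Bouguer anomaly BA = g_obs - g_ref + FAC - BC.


BA = g_obs - g_ref + FAC - BC
= 978871.54 - 979146.48 + 189.78 - 60.38
= -145.54 mGal

-145.54


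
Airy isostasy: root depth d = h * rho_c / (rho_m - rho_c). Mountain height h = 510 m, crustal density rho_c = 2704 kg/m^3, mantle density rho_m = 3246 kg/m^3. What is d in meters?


rho_m - rho_c = 3246 - 2704 = 542
d = 510 * 2704 / 542
= 1379040 / 542
= 2544.35 m

2544.35


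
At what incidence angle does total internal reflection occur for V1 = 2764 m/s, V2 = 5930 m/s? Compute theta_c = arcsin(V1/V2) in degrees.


V1/V2 = 2764/5930 = 0.466105
theta_c = arcsin(0.466105) = 27.7817 degrees

27.7817


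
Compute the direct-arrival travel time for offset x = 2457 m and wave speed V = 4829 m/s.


t = x / V
= 2457 / 4829
= 0.5088 s

0.5088


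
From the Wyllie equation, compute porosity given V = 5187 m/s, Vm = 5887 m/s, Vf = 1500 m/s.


1/V - 1/Vm = 1/5187 - 1/5887 = 2.292e-05
1/Vf - 1/Vm = 1/1500 - 1/5887 = 0.0004968
phi = 2.292e-05 / 0.0004968 = 0.0461

0.0461


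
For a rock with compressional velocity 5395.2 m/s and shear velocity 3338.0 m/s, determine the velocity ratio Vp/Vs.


Vp/Vs = 5395.2 / 3338.0
= 1.6163

1.6163


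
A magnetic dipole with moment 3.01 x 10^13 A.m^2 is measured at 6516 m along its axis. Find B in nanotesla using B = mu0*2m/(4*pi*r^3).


m = 3.01 x 10^13 = 30100000000000 A.m^2
2m = 60200000000000 A.m^2
r^3 = 6516^3 = 276657996096
B = (4pi*10^-7) * 60200000000000 / (4*pi * 276657996096) * 1e9
= 75649551.098442 / 3476586912368.27 * 1e9
= 21759.7181 nT

21759.7181


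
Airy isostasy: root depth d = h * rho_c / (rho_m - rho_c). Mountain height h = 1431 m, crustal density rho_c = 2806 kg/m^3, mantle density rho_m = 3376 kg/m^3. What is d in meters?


rho_m - rho_c = 3376 - 2806 = 570
d = 1431 * 2806 / 570
= 4015386 / 570
= 7044.54 m

7044.54


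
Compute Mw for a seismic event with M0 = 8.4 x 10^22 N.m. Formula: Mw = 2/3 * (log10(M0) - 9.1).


log10(M0) = log10(8.4 x 10^22) = 22.9243
Mw = 2/3 * (22.9243 - 9.1)
= 2/3 * 13.8243
= 9.22

9.22


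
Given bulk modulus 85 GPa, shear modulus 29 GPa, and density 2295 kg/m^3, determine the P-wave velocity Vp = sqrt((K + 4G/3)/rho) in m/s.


First compute the effective modulus:
K + 4G/3 = 85e9 + 4*29e9/3 = 123666666666.67 Pa
Then divide by density:
123666666666.67 / 2295 = 53885257.8068 Pa/(kg/m^3)
Take the square root:
Vp = sqrt(53885257.8068) = 7340.66 m/s

7340.66


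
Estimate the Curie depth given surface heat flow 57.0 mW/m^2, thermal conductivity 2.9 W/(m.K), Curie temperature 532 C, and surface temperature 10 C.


T_Curie - T_surf = 532 - 10 = 522 C
Convert q to W/m^2: 57.0 mW/m^2 = 0.057 W/m^2
d = 522 * 2.9 / 0.057 = 26557.89 m

26557.89


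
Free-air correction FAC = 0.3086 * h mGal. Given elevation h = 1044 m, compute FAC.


FAC = 0.3086 * h
= 0.3086 * 1044
= 322.1784 mGal

322.1784


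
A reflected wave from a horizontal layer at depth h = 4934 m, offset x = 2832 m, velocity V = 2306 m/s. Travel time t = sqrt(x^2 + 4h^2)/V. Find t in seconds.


x^2 + 4h^2 = 2832^2 + 4*4934^2 = 8020224 + 97377424 = 105397648
sqrt(105397648) = 10266.3357
t = 10266.3357 / 2306 = 4.452 s

4.452


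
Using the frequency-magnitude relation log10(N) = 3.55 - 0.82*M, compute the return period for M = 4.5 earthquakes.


log10(N) = 3.55 - 0.82*4.5 = -0.14
N = 10^-0.14 = 0.724436
T = 1/N = 1/0.724436 = 1.3804 years

1.3804


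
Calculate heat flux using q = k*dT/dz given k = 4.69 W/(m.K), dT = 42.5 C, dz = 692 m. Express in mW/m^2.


q = k * dT / dz * 1000
= 4.69 * 42.5 / 692 * 1000
= 0.288042 * 1000
= 288.0419 mW/m^2

288.0419


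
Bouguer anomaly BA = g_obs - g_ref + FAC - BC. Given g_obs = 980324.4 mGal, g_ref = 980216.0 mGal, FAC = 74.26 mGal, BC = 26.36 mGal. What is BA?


BA = g_obs - g_ref + FAC - BC
= 980324.4 - 980216.0 + 74.26 - 26.36
= 156.3 mGal

156.3


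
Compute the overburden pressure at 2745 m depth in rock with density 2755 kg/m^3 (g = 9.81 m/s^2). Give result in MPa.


P = rho * g * z / 1e6
= 2755 * 9.81 * 2745 / 1e6
= 74187879.75 / 1e6
= 74.1879 MPa

74.1879


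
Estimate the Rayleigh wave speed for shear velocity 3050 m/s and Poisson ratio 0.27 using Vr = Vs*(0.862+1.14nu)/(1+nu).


Numerator factor = 0.862 + 1.14*0.27 = 1.1698
Denominator = 1 + 0.27 = 1.27
Vr = 3050 * 1.1698 / 1.27 = 2809.36 m/s

2809.36


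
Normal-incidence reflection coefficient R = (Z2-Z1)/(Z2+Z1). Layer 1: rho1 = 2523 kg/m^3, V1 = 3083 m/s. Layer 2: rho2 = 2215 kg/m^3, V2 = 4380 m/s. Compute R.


Z1 = 2523 * 3083 = 7778409
Z2 = 2215 * 4380 = 9701700
R = (9701700 - 7778409) / (9701700 + 7778409) = 1923291 / 17480109 = 0.11

0.11


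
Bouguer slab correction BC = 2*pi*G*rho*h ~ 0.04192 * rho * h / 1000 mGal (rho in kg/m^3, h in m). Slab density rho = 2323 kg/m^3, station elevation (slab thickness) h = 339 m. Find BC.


BC = 0.04192 * rho * h / 1000
= 0.04192 * 2323 * 339 / 1000
= 33.0119 mGal

33.0119


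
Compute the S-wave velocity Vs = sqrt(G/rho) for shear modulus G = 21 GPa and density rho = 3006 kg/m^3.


Convert G to Pa: G = 21e9 Pa
Compute G/rho = 21e9 / 3006 = 6986027.9441
Vs = sqrt(6986027.9441) = 2643.11 m/s

2643.11


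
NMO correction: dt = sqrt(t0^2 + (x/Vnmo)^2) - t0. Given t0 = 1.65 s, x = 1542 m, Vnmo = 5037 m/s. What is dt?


x/Vnmo = 1542/5037 = 0.306135
(x/Vnmo)^2 = 0.093718
t0^2 = 2.7225
sqrt(2.7225 + 0.093718) = 1.678159
dt = 1.678159 - 1.65 = 0.028159

0.028159


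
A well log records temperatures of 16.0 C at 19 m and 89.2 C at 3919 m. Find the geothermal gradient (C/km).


dT = 89.2 - 16.0 = 73.2 C
dz = 3919 - 19 = 3900 m
gradient = dT/dz * 1000 = 73.2/3900 * 1000 = 18.7692 C/km

18.7692


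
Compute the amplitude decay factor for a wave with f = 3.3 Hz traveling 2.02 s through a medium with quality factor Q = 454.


pi*f*t/Q = pi*3.3*2.02/454 = 0.046127
A/A0 = exp(-0.046127) = 0.95492

0.95492


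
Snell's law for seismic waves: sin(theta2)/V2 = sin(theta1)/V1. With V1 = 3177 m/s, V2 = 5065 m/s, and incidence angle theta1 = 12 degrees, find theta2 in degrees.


sin(theta1) = sin(12 deg) = 0.207912
sin(theta2) = V2/V1 * sin(theta1) = 5065/3177 * 0.207912 = 0.331468
theta2 = arcsin(0.331468) = 19.3579 degrees

19.3579


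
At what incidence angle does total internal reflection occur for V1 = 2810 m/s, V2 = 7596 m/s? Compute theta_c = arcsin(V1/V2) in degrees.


V1/V2 = 2810/7596 = 0.369932
theta_c = arcsin(0.369932) = 21.7114 degrees

21.7114


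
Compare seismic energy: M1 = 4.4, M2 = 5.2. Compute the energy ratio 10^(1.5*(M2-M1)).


M2 - M1 = 5.2 - 4.4 = 0.8
1.5 * 0.8 = 1.2
ratio = 10^1.2 = 15.85

15.85


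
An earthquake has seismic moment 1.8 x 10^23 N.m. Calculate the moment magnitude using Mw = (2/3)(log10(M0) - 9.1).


log10(M0) = log10(1.8 x 10^23) = 23.2553
Mw = 2/3 * (23.2553 - 9.1)
= 2/3 * 14.1553
= 9.44

9.44


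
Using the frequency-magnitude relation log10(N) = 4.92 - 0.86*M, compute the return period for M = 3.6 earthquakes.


log10(N) = 4.92 - 0.86*3.6 = 1.824
N = 10^1.824 = 66.680677
T = 1/N = 1/66.680677 = 0.015 years

0.015


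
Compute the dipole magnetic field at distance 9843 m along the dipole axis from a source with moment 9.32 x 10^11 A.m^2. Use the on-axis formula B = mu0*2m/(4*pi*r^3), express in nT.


m = 9.32 x 10^11 = 932000000000 A.m^2
2m = 1864000000000 A.m^2
r^3 = 9843^3 = 953635600107
B = (4pi*10^-7) * 1864000000000 / (4*pi * 953635600107) * 1e9
= 2342371.482517 / 11983738381991.38 * 1e9
= 195.4625 nT

195.4625


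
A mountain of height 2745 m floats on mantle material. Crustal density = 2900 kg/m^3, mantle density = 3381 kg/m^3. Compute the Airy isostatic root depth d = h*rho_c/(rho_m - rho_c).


rho_m - rho_c = 3381 - 2900 = 481
d = 2745 * 2900 / 481
= 7960500 / 481
= 16549.9 m

16549.9


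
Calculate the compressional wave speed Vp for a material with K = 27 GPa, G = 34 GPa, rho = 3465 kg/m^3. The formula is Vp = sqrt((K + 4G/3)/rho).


First compute the effective modulus:
K + 4G/3 = 27e9 + 4*34e9/3 = 72333333333.33 Pa
Then divide by density:
72333333333.33 / 3465 = 20875420.8754 Pa/(kg/m^3)
Take the square root:
Vp = sqrt(20875420.8754) = 4568.96 m/s

4568.96


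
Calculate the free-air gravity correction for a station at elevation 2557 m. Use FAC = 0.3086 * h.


FAC = 0.3086 * h
= 0.3086 * 2557
= 789.0902 mGal

789.0902


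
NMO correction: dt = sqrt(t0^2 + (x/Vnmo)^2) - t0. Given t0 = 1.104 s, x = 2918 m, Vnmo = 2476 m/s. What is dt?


x/Vnmo = 2918/2476 = 1.178514
(x/Vnmo)^2 = 1.388895
t0^2 = 1.218816
sqrt(1.218816 + 1.388895) = 1.614841
dt = 1.614841 - 1.104 = 0.510841

0.510841


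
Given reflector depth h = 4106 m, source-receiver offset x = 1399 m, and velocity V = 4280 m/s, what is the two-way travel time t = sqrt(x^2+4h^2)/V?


x^2 + 4h^2 = 1399^2 + 4*4106^2 = 1957201 + 67436944 = 69394145
sqrt(69394145) = 8330.3148
t = 8330.3148 / 4280 = 1.9463 s

1.9463


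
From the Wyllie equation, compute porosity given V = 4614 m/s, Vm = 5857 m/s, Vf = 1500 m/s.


1/V - 1/Vm = 1/4614 - 1/5857 = 4.6e-05
1/Vf - 1/Vm = 1/1500 - 1/5857 = 0.00049593
phi = 4.6e-05 / 0.00049593 = 0.0927

0.0927


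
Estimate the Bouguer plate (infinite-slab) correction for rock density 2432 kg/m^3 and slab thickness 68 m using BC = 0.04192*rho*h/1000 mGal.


BC = 0.04192 * rho * h / 1000
= 0.04192 * 2432 * 68 / 1000
= 6.9326 mGal

6.9326


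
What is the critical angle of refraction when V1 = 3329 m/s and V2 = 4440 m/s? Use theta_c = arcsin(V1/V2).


V1/V2 = 3329/4440 = 0.749775
theta_c = arcsin(0.749775) = 48.5709 degrees

48.5709


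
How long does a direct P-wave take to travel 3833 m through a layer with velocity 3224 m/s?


t = x / V
= 3833 / 3224
= 1.1889 s

1.1889


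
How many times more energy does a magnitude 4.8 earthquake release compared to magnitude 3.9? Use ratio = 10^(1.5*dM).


M2 - M1 = 4.8 - 3.9 = 0.9
1.5 * 0.9 = 1.35
ratio = 10^1.35 = 22.39

22.39


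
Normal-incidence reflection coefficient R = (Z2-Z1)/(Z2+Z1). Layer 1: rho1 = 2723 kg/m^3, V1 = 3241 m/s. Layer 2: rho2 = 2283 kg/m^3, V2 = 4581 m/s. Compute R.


Z1 = 2723 * 3241 = 8825243
Z2 = 2283 * 4581 = 10458423
R = (10458423 - 8825243) / (10458423 + 8825243) = 1633180 / 19283666 = 0.0847

0.0847


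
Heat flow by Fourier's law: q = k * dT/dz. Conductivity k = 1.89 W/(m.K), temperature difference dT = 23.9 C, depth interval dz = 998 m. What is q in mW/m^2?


q = k * dT / dz * 1000
= 1.89 * 23.9 / 998 * 1000
= 0.045262 * 1000
= 45.2615 mW/m^2

45.2615


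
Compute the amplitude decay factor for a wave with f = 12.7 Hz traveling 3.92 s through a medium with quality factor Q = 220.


pi*f*t/Q = pi*12.7*3.92/220 = 0.710914
A/A0 = exp(-0.710914) = 0.491195

0.491195


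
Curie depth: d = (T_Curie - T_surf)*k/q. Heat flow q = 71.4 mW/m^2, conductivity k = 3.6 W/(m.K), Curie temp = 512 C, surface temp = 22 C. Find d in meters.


T_Curie - T_surf = 512 - 22 = 490 C
Convert q to W/m^2: 71.4 mW/m^2 = 0.0714 W/m^2
d = 490 * 3.6 / 0.0714 = 24705.88 m

24705.88


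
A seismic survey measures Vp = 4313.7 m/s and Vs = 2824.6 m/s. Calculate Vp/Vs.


Vp/Vs = 4313.7 / 2824.6
= 1.5272

1.5272


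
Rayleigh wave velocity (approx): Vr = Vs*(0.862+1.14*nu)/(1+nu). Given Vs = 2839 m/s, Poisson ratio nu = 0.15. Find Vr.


Numerator factor = 0.862 + 1.14*0.15 = 1.033
Denominator = 1 + 0.15 = 1.15
Vr = 2839 * 1.033 / 1.15 = 2550.16 m/s

2550.16


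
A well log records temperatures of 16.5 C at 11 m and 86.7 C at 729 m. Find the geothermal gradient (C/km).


dT = 86.7 - 16.5 = 70.2 C
dz = 729 - 11 = 718 m
gradient = dT/dz * 1000 = 70.2/718 * 1000 = 97.7716 C/km

97.7716


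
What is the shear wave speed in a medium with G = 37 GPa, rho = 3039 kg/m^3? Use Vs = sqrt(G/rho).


Convert G to Pa: G = 37e9 Pa
Compute G/rho = 37e9 / 3039 = 12175057.5847
Vs = sqrt(12175057.5847) = 3489.28 m/s

3489.28


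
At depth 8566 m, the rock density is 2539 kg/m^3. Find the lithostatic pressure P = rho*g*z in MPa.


P = rho * g * z / 1e6
= 2539 * 9.81 * 8566 / 1e6
= 213358415.94 / 1e6
= 213.3584 MPa

213.3584


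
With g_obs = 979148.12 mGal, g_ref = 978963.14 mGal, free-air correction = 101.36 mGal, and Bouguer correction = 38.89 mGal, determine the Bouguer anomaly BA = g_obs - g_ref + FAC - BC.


BA = g_obs - g_ref + FAC - BC
= 979148.12 - 978963.14 + 101.36 - 38.89
= 247.45 mGal

247.45


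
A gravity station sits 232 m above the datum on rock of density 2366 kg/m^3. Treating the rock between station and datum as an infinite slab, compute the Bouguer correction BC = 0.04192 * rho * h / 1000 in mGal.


BC = 0.04192 * rho * h / 1000
= 0.04192 * 2366 * 232 / 1000
= 23.0104 mGal

23.0104


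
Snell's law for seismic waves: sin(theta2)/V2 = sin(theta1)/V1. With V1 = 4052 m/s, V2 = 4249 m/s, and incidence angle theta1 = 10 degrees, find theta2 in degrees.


sin(theta1) = sin(10 deg) = 0.173648
sin(theta2) = V2/V1 * sin(theta1) = 4249/4052 * 0.173648 = 0.182091
theta2 = arcsin(0.182091) = 10.4916 degrees

10.4916


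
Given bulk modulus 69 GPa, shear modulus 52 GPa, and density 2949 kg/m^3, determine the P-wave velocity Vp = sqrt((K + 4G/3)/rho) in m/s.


First compute the effective modulus:
K + 4G/3 = 69e9 + 4*52e9/3 = 138333333333.33 Pa
Then divide by density:
138333333333.33 / 2949 = 46908556.5728 Pa/(kg/m^3)
Take the square root:
Vp = sqrt(46908556.5728) = 6848.98 m/s

6848.98


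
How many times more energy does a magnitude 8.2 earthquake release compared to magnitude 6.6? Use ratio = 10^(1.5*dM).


M2 - M1 = 8.2 - 6.6 = 1.6
1.5 * 1.6 = 2.4
ratio = 10^2.4 = 251.19

251.19


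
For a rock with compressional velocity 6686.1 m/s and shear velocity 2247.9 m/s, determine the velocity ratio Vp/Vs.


Vp/Vs = 6686.1 / 2247.9
= 2.9744

2.9744


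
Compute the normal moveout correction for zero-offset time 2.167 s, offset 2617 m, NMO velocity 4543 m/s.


x/Vnmo = 2617/4543 = 0.576051
(x/Vnmo)^2 = 0.331835
t0^2 = 4.695889
sqrt(4.695889 + 0.331835) = 2.242259
dt = 2.242259 - 2.167 = 0.075259

0.075259


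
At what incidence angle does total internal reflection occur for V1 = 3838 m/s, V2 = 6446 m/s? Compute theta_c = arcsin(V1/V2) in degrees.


V1/V2 = 3838/6446 = 0.595408
theta_c = arcsin(0.595408) = 36.5417 degrees

36.5417


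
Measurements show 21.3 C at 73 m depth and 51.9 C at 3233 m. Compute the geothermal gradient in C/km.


dT = 51.9 - 21.3 = 30.6 C
dz = 3233 - 73 = 3160 m
gradient = dT/dz * 1000 = 30.6/3160 * 1000 = 9.6835 C/km

9.6835


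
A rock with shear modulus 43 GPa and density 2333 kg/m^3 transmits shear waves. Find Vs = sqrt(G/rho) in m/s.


Convert G to Pa: G = 43e9 Pa
Compute G/rho = 43e9 / 2333 = 18431204.4578
Vs = sqrt(18431204.4578) = 4293.16 m/s

4293.16


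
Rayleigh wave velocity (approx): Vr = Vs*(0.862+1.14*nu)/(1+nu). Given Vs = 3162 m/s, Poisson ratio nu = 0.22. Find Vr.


Numerator factor = 0.862 + 1.14*0.22 = 1.1128
Denominator = 1 + 0.22 = 1.22
Vr = 3162 * 1.1128 / 1.22 = 2884.16 m/s

2884.16


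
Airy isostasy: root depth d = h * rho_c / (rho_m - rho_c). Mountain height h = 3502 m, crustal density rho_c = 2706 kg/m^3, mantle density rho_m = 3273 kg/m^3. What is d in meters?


rho_m - rho_c = 3273 - 2706 = 567
d = 3502 * 2706 / 567
= 9476412 / 567
= 16713.25 m

16713.25


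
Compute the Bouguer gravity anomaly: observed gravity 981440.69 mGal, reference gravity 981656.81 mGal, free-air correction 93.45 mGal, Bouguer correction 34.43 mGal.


BA = g_obs - g_ref + FAC - BC
= 981440.69 - 981656.81 + 93.45 - 34.43
= -157.1 mGal

-157.1


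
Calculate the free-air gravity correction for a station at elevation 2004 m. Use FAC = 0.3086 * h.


FAC = 0.3086 * h
= 0.3086 * 2004
= 618.4344 mGal

618.4344


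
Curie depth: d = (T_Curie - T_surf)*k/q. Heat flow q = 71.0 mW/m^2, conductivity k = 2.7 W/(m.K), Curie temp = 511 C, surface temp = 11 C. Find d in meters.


T_Curie - T_surf = 511 - 11 = 500 C
Convert q to W/m^2: 71.0 mW/m^2 = 0.071 W/m^2
d = 500 * 2.7 / 0.071 = 19014.08 m

19014.08


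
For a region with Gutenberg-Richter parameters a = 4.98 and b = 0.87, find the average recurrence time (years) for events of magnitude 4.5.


log10(N) = 4.98 - 0.87*4.5 = 1.065
N = 10^1.065 = 11.614486
T = 1/N = 1/11.614486 = 0.0861 years

0.0861


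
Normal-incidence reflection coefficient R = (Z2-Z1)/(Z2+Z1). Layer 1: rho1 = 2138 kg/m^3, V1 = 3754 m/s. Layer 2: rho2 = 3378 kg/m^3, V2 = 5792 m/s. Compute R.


Z1 = 2138 * 3754 = 8026052
Z2 = 3378 * 5792 = 19565376
R = (19565376 - 8026052) / (19565376 + 8026052) = 11539324 / 27591428 = 0.4182

0.4182


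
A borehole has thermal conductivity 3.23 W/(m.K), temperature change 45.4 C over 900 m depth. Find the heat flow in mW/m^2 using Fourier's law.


q = k * dT / dz * 1000
= 3.23 * 45.4 / 900 * 1000
= 0.162936 * 1000
= 162.9356 mW/m^2

162.9356


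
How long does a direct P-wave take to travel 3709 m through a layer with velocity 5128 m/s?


t = x / V
= 3709 / 5128
= 0.7233 s

0.7233


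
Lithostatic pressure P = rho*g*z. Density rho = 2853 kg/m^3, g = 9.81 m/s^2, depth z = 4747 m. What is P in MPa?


P = rho * g * z / 1e6
= 2853 * 9.81 * 4747 / 1e6
= 132858703.71 / 1e6
= 132.8587 MPa

132.8587


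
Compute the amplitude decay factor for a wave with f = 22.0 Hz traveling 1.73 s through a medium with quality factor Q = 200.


pi*f*t/Q = pi*22.0*1.73/200 = 0.597845
A/A0 = exp(-0.597845) = 0.549996

0.549996


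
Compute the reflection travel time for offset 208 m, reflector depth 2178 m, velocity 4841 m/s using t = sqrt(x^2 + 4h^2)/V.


x^2 + 4h^2 = 208^2 + 4*2178^2 = 43264 + 18974736 = 19018000
sqrt(19018000) = 4360.9632
t = 4360.9632 / 4841 = 0.9008 s

0.9008


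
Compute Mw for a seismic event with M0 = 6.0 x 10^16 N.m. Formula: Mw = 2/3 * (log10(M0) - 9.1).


log10(M0) = log10(6.0 x 10^16) = 16.7782
Mw = 2/3 * (16.7782 - 9.1)
= 2/3 * 7.6782
= 5.12

5.12


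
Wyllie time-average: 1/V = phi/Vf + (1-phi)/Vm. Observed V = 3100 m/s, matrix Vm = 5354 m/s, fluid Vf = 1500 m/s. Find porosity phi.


1/V - 1/Vm = 1/3100 - 1/5354 = 0.0001358
1/Vf - 1/Vm = 1/1500 - 1/5354 = 0.00047989
phi = 0.0001358 / 0.00047989 = 0.283

0.283


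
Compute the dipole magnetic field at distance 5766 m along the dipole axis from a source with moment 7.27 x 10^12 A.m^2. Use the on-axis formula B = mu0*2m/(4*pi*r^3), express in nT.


m = 7.27 x 10^12 = 7270000000000 A.m^2
2m = 14540000000000 A.m^2
r^3 = 5766^3 = 191700795096
B = (4pi*10^-7) * 14540000000000 / (4*pi * 191700795096) * 1e9
= 18271502.873278 / 2408983238243.66 * 1e9
= 7584.7364 nT

7584.7364


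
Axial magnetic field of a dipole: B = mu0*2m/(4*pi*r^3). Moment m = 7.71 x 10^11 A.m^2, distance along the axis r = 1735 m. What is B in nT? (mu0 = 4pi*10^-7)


m = 7.71 x 10^11 = 771000000000 A.m^2
2m = 1542000000000 A.m^2
r^3 = 1735^3 = 5222740375
B = (4pi*10^-7) * 1542000000000 / (4*pi * 5222740375) * 1e9
= 1937734.348734 / 65630891174.83 * 1e9
= 29524.7301 nT

29524.7301


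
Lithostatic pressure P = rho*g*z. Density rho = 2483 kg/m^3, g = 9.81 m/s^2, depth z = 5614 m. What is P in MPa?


P = rho * g * z / 1e6
= 2483 * 9.81 * 5614 / 1e6
= 136747103.22 / 1e6
= 136.7471 MPa

136.7471


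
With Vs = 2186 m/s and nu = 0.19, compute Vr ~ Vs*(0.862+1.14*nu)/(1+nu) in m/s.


Numerator factor = 0.862 + 1.14*0.19 = 1.0786
Denominator = 1 + 0.19 = 1.19
Vr = 2186 * 1.0786 / 1.19 = 1981.36 m/s

1981.36


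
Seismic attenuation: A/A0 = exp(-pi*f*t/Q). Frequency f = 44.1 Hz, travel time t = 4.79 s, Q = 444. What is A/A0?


pi*f*t/Q = pi*44.1*4.79/444 = 1.494655
A/A0 = exp(-1.494655) = 0.224326

0.224326


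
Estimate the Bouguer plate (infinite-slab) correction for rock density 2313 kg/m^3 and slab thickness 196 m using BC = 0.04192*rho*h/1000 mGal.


BC = 0.04192 * rho * h / 1000
= 0.04192 * 2313 * 196 / 1000
= 19.0043 mGal

19.0043


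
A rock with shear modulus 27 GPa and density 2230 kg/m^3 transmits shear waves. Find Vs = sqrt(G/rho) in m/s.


Convert G to Pa: G = 27e9 Pa
Compute G/rho = 27e9 / 2230 = 12107623.3184
Vs = sqrt(12107623.3184) = 3479.6 m/s

3479.6


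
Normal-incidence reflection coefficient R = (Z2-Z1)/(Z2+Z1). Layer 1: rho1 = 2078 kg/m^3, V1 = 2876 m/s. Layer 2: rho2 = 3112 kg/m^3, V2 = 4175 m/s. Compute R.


Z1 = 2078 * 2876 = 5976328
Z2 = 3112 * 4175 = 12992600
R = (12992600 - 5976328) / (12992600 + 5976328) = 7016272 / 18968928 = 0.3699

0.3699


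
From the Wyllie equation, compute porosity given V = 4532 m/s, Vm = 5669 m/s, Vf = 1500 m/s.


1/V - 1/Vm = 1/4532 - 1/5669 = 4.426e-05
1/Vf - 1/Vm = 1/1500 - 1/5669 = 0.00049027
phi = 4.426e-05 / 0.00049027 = 0.0903

0.0903


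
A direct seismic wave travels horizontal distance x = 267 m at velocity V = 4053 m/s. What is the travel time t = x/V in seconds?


t = x / V
= 267 / 4053
= 0.0659 s

0.0659


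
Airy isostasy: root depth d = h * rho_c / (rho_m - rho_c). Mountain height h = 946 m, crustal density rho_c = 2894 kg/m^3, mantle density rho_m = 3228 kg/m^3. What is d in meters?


rho_m - rho_c = 3228 - 2894 = 334
d = 946 * 2894 / 334
= 2737724 / 334
= 8196.78 m

8196.78


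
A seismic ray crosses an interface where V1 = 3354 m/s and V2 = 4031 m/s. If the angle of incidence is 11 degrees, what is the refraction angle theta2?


sin(theta1) = sin(11 deg) = 0.190809
sin(theta2) = V2/V1 * sin(theta1) = 4031/3354 * 0.190809 = 0.229324
theta2 = arcsin(0.229324) = 13.2572 degrees

13.2572


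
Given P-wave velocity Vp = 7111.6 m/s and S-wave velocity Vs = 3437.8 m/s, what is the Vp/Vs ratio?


Vp/Vs = 7111.6 / 3437.8
= 2.0686

2.0686


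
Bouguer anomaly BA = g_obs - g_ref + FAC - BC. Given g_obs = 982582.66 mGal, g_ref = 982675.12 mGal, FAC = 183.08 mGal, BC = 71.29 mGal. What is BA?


BA = g_obs - g_ref + FAC - BC
= 982582.66 - 982675.12 + 183.08 - 71.29
= 19.33 mGal

19.33


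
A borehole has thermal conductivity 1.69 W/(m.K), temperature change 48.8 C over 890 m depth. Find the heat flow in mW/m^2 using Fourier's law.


q = k * dT / dz * 1000
= 1.69 * 48.8 / 890 * 1000
= 0.092665 * 1000
= 92.6652 mW/m^2

92.6652


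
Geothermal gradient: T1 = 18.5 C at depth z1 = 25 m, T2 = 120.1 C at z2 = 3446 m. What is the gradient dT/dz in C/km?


dT = 120.1 - 18.5 = 101.6 C
dz = 3446 - 25 = 3421 m
gradient = dT/dz * 1000 = 101.6/3421 * 1000 = 29.6989 C/km

29.6989


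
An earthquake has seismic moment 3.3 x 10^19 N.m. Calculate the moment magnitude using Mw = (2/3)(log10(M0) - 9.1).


log10(M0) = log10(3.3 x 10^19) = 19.5185
Mw = 2/3 * (19.5185 - 9.1)
= 2/3 * 10.4185
= 6.95

6.95
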